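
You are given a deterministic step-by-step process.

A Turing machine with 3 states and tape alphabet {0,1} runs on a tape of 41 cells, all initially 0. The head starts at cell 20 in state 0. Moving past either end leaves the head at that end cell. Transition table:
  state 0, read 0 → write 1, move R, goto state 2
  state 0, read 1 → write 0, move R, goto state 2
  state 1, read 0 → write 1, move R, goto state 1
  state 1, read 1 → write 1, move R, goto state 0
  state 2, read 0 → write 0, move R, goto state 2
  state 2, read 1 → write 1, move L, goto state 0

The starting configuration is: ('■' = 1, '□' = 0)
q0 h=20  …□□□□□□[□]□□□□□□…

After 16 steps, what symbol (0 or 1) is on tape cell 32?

[0] q0 h=20  …□□□□□□[□]□□□□□□…
[1] q2 h=21  …□□□□□■[□]□□□□□□…
[2] q2 h=22  …□□□□■□[□]□□□□□□…
[3] q2 h=23  …□□□■□□[□]□□□□□□…
[4] q2 h=24  …□□■□□□[□]□□□□□□…
[5] q2 h=25  …□■□□□□[□]□□□□□□…
[6] q2 h=26  …■□□□□□[□]□□□□□□…
[7] q2 h=27  …□□□□□□[□]□□□□□□…
[8] q2 h=28  …□□□□□□[□]□□□□□□…
[9] q2 h=29  …□□□□□□[□]□□□□□□…
[10] q2 h=30  …□□□□□□[□]□□□□□□…
[11] q2 h=31  …□□□□□□[□]□□□□□□…
[12] q2 h=32  …□□□□□□[□]□□□□□□…
[13] q2 h=33  …□□□□□□[□]□□□□□□…
[14] q2 h=34  …□□□□□□[□]□□□□□□|
[15] q2 h=35  …□□□□□□[□]□□□□□|
[16] q2 h=36  …□□□□□□[□]□□□□|

0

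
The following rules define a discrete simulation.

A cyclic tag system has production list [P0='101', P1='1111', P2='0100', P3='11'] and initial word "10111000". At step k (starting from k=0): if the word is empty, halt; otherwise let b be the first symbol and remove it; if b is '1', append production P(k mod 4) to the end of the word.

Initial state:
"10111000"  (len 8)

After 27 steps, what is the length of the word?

k=0  "10111000"  (len 8)
k=1  "0111000101"  (len 10)
k=2  "111000101"  (len 9)
k=3  "110001010100"  (len 12)
k=4  "1000101010011"  (len 13)
k=5  "000101010011101"  (len 15)
k=6  "00101010011101"  (len 14)
k=7  "0101010011101"  (len 13)
k=8  "101010011101"  (len 12)
k=9  "01010011101101"  (len 14)
k=10  "1010011101101"  (len 13)
k=11  "0100111011010100"  (len 16)
k=12  "100111011010100"  (len 15)
k=13  "00111011010100101"  (len 17)
k=14  "0111011010100101"  (len 16)
k=15  "111011010100101"  (len 15)
k=16  "1101101010010111"  (len 16)
k=17  "101101010010111101"  (len 18)
k=18  "011010100101111011111"  (len 21)
k=19  "11010100101111011111"  (len 20)
k=20  "101010010111101111111"  (len 21)
k=21  "01010010111101111111101"  (len 23)
k=22  "1010010111101111111101"  (len 22)
k=23  "0100101111011111111010100"  (len 25)
k=24  "100101111011111111010100"  (len 24)
k=25  "00101111011111111010100101"  (len 26)
k=26  "0101111011111111010100101"  (len 25)
k=27  "101111011111111010100101"  (len 24)

24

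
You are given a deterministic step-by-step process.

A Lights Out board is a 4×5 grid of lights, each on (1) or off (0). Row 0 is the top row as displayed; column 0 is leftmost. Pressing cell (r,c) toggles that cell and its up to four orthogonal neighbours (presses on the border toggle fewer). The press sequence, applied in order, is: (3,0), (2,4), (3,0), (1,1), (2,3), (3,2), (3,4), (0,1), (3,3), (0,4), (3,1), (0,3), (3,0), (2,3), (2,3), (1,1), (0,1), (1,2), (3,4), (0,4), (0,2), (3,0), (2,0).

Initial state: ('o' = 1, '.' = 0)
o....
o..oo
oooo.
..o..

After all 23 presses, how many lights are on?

k=0  o....
o..oo
oooo.
..o..
k=1  o....
o..oo
.ooo.
ooo..
k=2  o....
o..o.
.oo.o
ooo.o
k=3  o....
o..o.
ooo.o
..o.o
k=4  oo...
.ooo.
o.o.o
..o.o
k=5  oo...
.oo..
o..o.
..ooo
k=6  oo...
.oo..
o.oo.
.o..o
k=7  oo...
.oo..
o.ooo
.o.o.
k=8  ..o..
..o..
o.ooo
.o.o.
k=9  ..o..
..o..
o.o.o
.oo.o
k=10  ..ooo
..o.o
o.o.o
.oo.o
k=11  ..ooo
..o.o
ooo.o
o...o
k=12  .....
..ooo
ooo.o
o...o
k=13  .....
..ooo
.oo.o
.o..o
k=14  .....
..o.o
.o.o.
.o.oo
k=15  .....
..ooo
.oo.o
.o..o
k=16  .o...
oo.oo
..o.o
.o..o
k=17  o.o..
o..oo
..o.o
.o..o
k=18  o....
ooo.o
....o
.o..o
k=19  o....
ooo.o
.....
.o.o.
k=20  o..oo
ooo..
.....
.o.o.
k=21  ooo.o
oo...
.....
.o.o.
k=22  ooo.o
oo...
o....
o..o.
k=23  ooo.o
.o...
.o...
...o.

7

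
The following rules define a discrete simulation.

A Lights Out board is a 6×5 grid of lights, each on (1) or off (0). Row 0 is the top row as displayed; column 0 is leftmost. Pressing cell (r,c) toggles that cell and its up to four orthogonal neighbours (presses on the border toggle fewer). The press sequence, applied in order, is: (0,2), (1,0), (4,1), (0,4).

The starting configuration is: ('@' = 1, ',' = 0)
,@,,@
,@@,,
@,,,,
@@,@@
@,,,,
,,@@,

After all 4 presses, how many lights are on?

gen 0: ,@,,@
,@@,,
@,,,,
@@,@@
@,,,,
,,@@,
gen 1: ,,@@@
,@,,,
@,,,,
@@,@@
@,,,,
,,@@,
gen 2: @,@@@
@,,,,
,,,,,
@@,@@
@,,,,
,,@@,
gen 3: @,@@@
@,,,,
,,,,,
@,,@@
,@@,,
,@@@,
gen 4: @,@,,
@,,,@
,,,,,
@,,@@
,@@,,
,@@@,

12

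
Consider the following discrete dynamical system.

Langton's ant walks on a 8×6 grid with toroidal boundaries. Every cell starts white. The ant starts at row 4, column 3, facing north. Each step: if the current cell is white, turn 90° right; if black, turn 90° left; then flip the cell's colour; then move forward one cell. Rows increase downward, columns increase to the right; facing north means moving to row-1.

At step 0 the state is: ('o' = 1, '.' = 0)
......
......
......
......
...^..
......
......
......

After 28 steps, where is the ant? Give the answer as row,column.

6,1

0) ......
......
......
......
...^..
......
......
......
1) ......
......
......
......
...o>.
......
......
......
2) ......
......
......
......
...oo.
....v.
......
......
3) ......
......
......
......
...oo.
...<o.
......
......
4) ......
......
......
......
...^o.
...oo.
......
......
5) ......
......
......
......
..<.o.
...oo.
......
......
6) ......
......
......
..^...
..o.o.
...oo.
......
......
7) ......
......
......
..o>..
..o.o.
...oo.
......
......
8) ......
......
......
..oo..
..ovo.
...oo.
......
......
9) ......
......
......
..oo..
..<oo.
...oo.
......
......
10) ......
......
......
..oo..
...oo.
..voo.
......
......
11) ......
......
......
..oo..
...oo.
.<ooo.
......
......
12) ......
......
......
..oo..
.^.oo.
.oooo.
......
......
13) ......
......
......
..oo..
.o>oo.
.oooo.
......
......
14) ......
......
......
..oo..
.oooo.
.ovoo.
......
......
15) ......
......
......
..oo..
.oooo.
.o.>o.
......
......
16) ......
......
......
..oo..
.oo^o.
.o..o.
......
......
17) ......
......
......
..oo..
.o<.o.
.o..o.
......
......
18) ......
......
......
..oo..
.o..o.
.ov.o.
......
......
19) ......
......
......
..oo..
.o..o.
.<o.o.
......
......
20) ......
......
......
..oo..
.o..o.
..o.o.
.v....
......
21) ......
......
......
..oo..
.o..o.
..o.o.
<o....
......
22) ......
......
......
..oo..
.o..o.
^.o.o.
oo....
......
23) ......
......
......
..oo..
.o..o.
o>o.o.
oo....
......
24) ......
......
......
..oo..
.o..o.
ooo.o.
ov....
......
25) ......
......
......
..oo..
.o..o.
ooo.o.
o.>...
......
26) ......
......
......
..oo..
.o..o.
ooo.o.
o.o...
..v...
27) ......
......
......
..oo..
.o..o.
ooo.o.
o.o...
.<o...
28) ......
......
......
..oo..
.o..o.
ooo.o.
o^o...
.oo...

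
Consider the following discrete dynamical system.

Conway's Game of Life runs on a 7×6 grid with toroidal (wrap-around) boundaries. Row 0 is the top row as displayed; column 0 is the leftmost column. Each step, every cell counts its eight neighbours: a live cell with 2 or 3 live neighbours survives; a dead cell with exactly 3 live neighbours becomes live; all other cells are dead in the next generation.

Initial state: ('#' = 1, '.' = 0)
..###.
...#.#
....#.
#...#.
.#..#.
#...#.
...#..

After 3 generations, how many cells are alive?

t=0: ..###.
...#.#
....#.
#...#.
.#..#.
#...#.
...#..
t=1: ..#...
..#..#
...##.
...##.
##.##.
...###
..#..#
t=2: .###..
..#.#.
..#..#
......
#.....
.#....
..#..#
t=3: .#..#.
....#.
...#..
......
......
##....
#..#..

8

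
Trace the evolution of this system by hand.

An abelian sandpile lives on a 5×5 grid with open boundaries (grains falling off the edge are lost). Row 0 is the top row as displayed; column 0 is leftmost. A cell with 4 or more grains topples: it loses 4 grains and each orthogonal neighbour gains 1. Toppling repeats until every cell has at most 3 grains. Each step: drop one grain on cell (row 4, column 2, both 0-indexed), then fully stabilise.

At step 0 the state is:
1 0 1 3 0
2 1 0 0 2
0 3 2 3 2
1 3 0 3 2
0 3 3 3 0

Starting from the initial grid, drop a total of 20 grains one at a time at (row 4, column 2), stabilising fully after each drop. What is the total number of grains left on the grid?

k=0  1 0 1 3 0
2 1 0 0 2
0 3 2 3 2
1 3 0 3 2
0 3 3 3 0
k=1  1 0 1 3 0
2 2 1 1 2
1 1 1 1 3
2 2 0 2 3
1 1 3 1 1
k=2  1 0 1 3 0
2 2 1 1 2
1 1 1 1 3
2 2 1 2 3
1 2 0 2 1
k=3  1 0 1 3 0
2 2 1 1 2
1 1 1 1 3
2 2 1 2 3
1 2 1 2 1
k=4  1 0 1 3 0
2 2 1 1 2
1 1 1 1 3
2 2 1 2 3
1 2 2 2 1
k=5  1 0 1 3 0
2 2 1 1 2
1 1 1 1 3
2 2 1 2 3
1 2 3 2 1
k=6  1 0 1 3 0
2 2 1 1 2
1 1 1 1 3
2 2 2 2 3
1 3 0 3 1
k=7  1 0 1 3 0
2 2 1 1 2
1 1 1 1 3
2 2 2 2 3
1 3 1 3 1
k=8  1 0 1 3 0
2 2 1 1 2
1 1 1 1 3
2 2 2 2 3
1 3 2 3 1
k=9  1 0 1 3 0
2 2 1 1 2
1 1 1 1 3
2 2 2 2 3
1 3 3 3 1
k=10  1 0 1 3 0
2 2 1 1 2
1 1 1 1 3
2 3 3 3 3
2 0 2 0 2
k=11  1 0 1 3 0
2 2 1 1 2
1 1 1 1 3
2 3 3 3 3
2 0 3 0 2
k=12  1 0 1 3 0
2 2 1 1 3
1 2 2 3 0
3 0 2 1 1
2 2 1 2 3
k=13  1 0 1 3 0
2 2 1 1 3
1 2 2 3 0
3 0 2 1 1
2 2 2 2 3
k=14  1 0 1 3 0
2 2 1 1 3
1 2 2 3 0
3 0 2 1 1
2 2 3 2 3
k=15  1 0 1 3 0
2 2 1 1 3
1 2 2 3 0
3 0 3 1 1
2 3 0 3 3
k=16  1 0 1 3 0
2 2 1 1 3
1 2 2 3 0
3 0 3 1 1
2 3 1 3 3
k=17  1 0 1 3 0
2 2 1 1 3
1 2 2 3 0
3 0 3 1 1
2 3 2 3 3
k=18  1 0 1 3 0
2 2 1 1 3
1 2 2 3 0
3 0 3 1 1
2 3 3 3 3
k=19  1 0 1 3 0
2 2 1 1 3
1 2 3 3 0
3 2 0 3 2
3 0 3 1 0
k=20  1 0 1 3 0
2 2 1 1 3
1 2 3 3 0
3 2 1 3 2
3 1 0 2 0

40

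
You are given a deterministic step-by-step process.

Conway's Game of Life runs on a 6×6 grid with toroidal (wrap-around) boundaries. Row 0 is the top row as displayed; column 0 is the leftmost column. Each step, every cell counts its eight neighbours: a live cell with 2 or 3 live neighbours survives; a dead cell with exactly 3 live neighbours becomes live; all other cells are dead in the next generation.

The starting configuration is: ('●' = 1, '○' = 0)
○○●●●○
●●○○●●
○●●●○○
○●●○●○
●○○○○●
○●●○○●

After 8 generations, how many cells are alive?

step 0: ○○●●●○
●●○○●●
○●●●○○
○●●○●○
●○○○○●
○●●○○●
step 1: ○○○○○○
●○○○○●
○○○○○○
○○○○●●
○○○●●●
○●●○○●
step 2: ○●○○○●
○○○○○○
●○○○●○
○○○●○●
○○●●○○
●○●●○●
step 3: ○●●○●●
●○○○○●
○○○○●●
○○●●○●
●●○○○●
●○○●○●
step 4: ○●●●○○
○●○●○○
○○○●○○
○●●●○○
○●○●○○
○○○●○○
step 5: ○●○●●○
○●○●●○
○●○●●○
○●○●●○
○●○●●○
○●○●●○
step 6: ●●○○○●
●●○○○●
●●○○○●
●●○○○●
●●○○○●
●●○○○●
step 7: ○○●○●○
○○●○●○
○○●○●○
○○●○●○
○○●○●○
○○●○●○
step 8: ○●●○●●
○●●○●●
○●●○●●
○●●○●●
○●●○●●
○●●○●●

24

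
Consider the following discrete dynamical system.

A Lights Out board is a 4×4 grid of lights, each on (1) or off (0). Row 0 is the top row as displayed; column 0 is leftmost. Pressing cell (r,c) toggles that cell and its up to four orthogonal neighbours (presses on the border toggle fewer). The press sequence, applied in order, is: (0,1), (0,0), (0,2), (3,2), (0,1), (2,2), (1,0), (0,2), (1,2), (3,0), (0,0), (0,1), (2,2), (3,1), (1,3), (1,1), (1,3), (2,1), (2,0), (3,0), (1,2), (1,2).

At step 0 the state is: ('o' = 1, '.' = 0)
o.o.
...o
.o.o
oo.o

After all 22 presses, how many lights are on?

9

gen 0: o.o.
...o
.o.o
oo.o
gen 1: .o..
.o.o
.o.o
oo.o
gen 2: o...
oo.o
.o.o
oo.o
gen 3: oooo
oooo
.o.o
oo.o
gen 4: oooo
oooo
.ooo
o.o.
gen 5: ...o
o.oo
.ooo
o.o.
gen 6: ...o
o..o
....
o...
gen 7: o..o
.o.o
o...
o...
gen 8: ooo.
.ooo
o...
o...
gen 9: oo..
....
o.o.
o...
gen 10: oo..
....
..o.
.o..
gen 11: ....
o...
..o.
.o..
gen 12: ooo.
oo..
..o.
.o..
gen 13: ooo.
ooo.
.o.o
.oo.
gen 14: ooo.
ooo.
...o
o...
gen 15: oooo
oo.o
....
o...
gen 16: o.oo
..oo
.o..
o...
gen 17: o.o.
....
.o.o
o...
gen 18: o.o.
.o..
o.oo
oo..
gen 19: o.o.
oo..
.ooo
.o..
gen 20: o.o.
oo..
oooo
o...
gen 21: o...
o.oo
oo.o
o...
gen 22: o.o.
oo..
oooo
o...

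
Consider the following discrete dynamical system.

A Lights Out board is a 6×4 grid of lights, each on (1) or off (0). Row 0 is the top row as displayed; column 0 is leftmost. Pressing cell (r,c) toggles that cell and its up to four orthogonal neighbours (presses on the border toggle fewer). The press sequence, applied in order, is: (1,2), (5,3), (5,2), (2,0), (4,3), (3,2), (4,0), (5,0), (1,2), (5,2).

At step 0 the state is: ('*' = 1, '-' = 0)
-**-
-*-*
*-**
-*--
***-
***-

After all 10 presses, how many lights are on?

t=0: -**-
-*-*
*-**
-*--
***-
***-
t=1: -*--
--*-
*--*
-*--
***-
***-
t=2: -*--
--*-
*--*
-*--
****
**-*
t=3: -*--
--*-
*--*
-*--
**-*
*-*-
t=4: -*--
*-*-
-*-*
**--
**-*
*-*-
t=5: -*--
*-*-
-*-*
**-*
***-
*-**
t=6: -*--
*-*-
-***
*-*-
**--
*-**
t=7: -*--
*-*-
-***
--*-
----
--**
t=8: -*--
*-*-
-***
--*-
*---
****
t=9: -**-
**-*
-*-*
--*-
*---
****
t=10: -**-
**-*
-*-*
--*-
*-*-
*---

11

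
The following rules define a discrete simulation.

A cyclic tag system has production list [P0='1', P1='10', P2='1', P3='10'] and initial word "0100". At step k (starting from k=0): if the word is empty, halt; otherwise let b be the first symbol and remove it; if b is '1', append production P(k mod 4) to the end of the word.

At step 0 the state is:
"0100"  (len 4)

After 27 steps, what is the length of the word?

1

gen 0: "0100"  (len 4)
gen 1: "100"  (len 3)
gen 2: "0010"  (len 4)
gen 3: "010"  (len 3)
gen 4: "10"  (len 2)
gen 5: "01"  (len 2)
gen 6: "1"  (len 1)
gen 7: "1"  (len 1)
gen 8: "10"  (len 2)
gen 9: "01"  (len 2)
gen 10: "1"  (len 1)
gen 11: "1"  (len 1)
gen 12: "10"  (len 2)
gen 13: "01"  (len 2)
gen 14: "1"  (len 1)
gen 15: "1"  (len 1)
gen 16: "10"  (len 2)
gen 17: "01"  (len 2)
gen 18: "1"  (len 1)
gen 19: "1"  (len 1)
gen 20: "10"  (len 2)
gen 21: "01"  (len 2)
gen 22: "1"  (len 1)
gen 23: "1"  (len 1)
gen 24: "10"  (len 2)
gen 25: "01"  (len 2)
gen 26: "1"  (len 1)
gen 27: "1"  (len 1)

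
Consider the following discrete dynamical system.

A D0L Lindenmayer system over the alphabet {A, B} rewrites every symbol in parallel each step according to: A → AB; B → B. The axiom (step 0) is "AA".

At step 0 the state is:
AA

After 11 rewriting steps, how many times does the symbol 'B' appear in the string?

22

step 0: AA
step 1: ABAB
step 2: ABBABB
step 3: ABBBABBB
step 4: ABBBBABBBB
step 5: ABBBBBABBBBB
step 6: ABBBBBBABBBBBB
step 7: ABBBBBBBABBBBBBB
step 8: ABBBBBBBBABBBBBBBB
step 9: ABBBBBBBBBABBBBBBBBB
step 10: ABBBBBBBBBBABBBBBBBBBB
step 11: ABBBBBBBBBBBABBBBBBBBBBB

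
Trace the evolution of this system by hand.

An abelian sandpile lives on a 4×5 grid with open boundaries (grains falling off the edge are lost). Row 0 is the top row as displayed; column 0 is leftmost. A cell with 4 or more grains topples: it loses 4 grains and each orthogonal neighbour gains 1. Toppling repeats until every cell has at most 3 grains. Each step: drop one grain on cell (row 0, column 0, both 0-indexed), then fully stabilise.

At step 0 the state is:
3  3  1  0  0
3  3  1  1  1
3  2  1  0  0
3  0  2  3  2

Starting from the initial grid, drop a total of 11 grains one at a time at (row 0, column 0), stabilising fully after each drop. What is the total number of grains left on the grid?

t=0: 3  3  1  0  0
3  3  1  1  1
3  2  1  0  0
3  0  2  3  2
t=1: 2  1  2  0  0
2  2  2  1  1
2  0  2  0  0
0  2  2  3  2
t=2: 3  1  2  0  0
2  2  2  1  1
2  0  2  0  0
0  2  2  3  2
t=3: 0  2  2  0  0
3  2  2  1  1
2  0  2  0  0
0  2  2  3  2
t=4: 1  2  2  0  0
3  2  2  1  1
2  0  2  0  0
0  2  2  3  2
t=5: 2  2  2  0  0
3  2  2  1  1
2  0  2  0  0
0  2  2  3  2
t=6: 3  2  2  0  0
3  2  2  1  1
2  0  2  0  0
0  2  2  3  2
t=7: 1  3  2  0  0
0  3  2  1  1
3  0  2  0  0
0  2  2  3  2
t=8: 2  3  2  0  0
0  3  2  1  1
3  0  2  0  0
0  2  2  3  2
t=9: 3  3  2  0  0
0  3  2  1  1
3  0  2  0  0
0  2  2  3  2
t=10: 1  1  3  0  0
2  0  3  1  1
3  1  2  0  0
0  2  2  3  2
t=11: 2  1  3  0  0
2  0  3  1  1
3  1  2  0  0
0  2  2  3  2

28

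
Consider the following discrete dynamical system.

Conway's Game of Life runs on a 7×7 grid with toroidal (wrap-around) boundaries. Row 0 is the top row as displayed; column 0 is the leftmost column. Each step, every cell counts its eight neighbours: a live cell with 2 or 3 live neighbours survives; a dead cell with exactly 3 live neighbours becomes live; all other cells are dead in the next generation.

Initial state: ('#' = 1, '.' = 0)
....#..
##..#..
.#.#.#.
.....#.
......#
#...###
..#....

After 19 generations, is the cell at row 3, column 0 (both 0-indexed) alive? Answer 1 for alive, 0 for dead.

step 0: ....#..
##..#..
.#.#.#.
.....#.
......#
#...###
..#....
step 1: .#.#...
######.
###..##
....###
#...#..
#....##
...##.#
step 2: .#....#
.....#.
.......
...##..
#...#..
#..#...
..###.#
step 3: #.###.#
.......
....#..
...##..
....#..
###..##
.######
step 4: #.....#
....##.
...##..
...###.
###.#.#
.......
.......
step 5: .....##
...####
.......
##....#
###.#.#
##.....
.......
step 6: ......#
....#.#
....#..
..#..##
..#..#.
..#...#
#.....#
step 7: ......#
.......
...##.#
...####
.###.#.
##...##
#....##
step 8: #....##
.....#.
...#..#
#.....#
.#.#...
.......
.#.....
step 9: #....##
#...##.
#....##
#.#...#
#......
..#....
#.....#
step 10: .#..#..
.#..#..
....#..
.....#.
#.....#
##....#
##...#.
step 11: .##.##.
...###.
....##.
.....##
.#...#.
.....#.
..#..#.
step 12: .##...#
..#...#
...#...
......#
....##.
....###
.###.##
step 13: ......#
####...
.......
....##.
....#..
#.#....
.#.#...
step 14: ...#...
###....
.####..
....##.
...###.
.###...
###....
step 15: ...#...
#...#..
#...##.
.......
.....#.
#......
#......
step 16: .......
...####
....###
....###
.......
......#
.......
step 17: ....##.
...#..#
#......
....#.#
......#
.......
.......
step 18: ....##.
....###
#....##
#....##
.....#.
.......
.......
step 19: ....#.#
#......
.......
#...#..
.....#.
.......
.......

1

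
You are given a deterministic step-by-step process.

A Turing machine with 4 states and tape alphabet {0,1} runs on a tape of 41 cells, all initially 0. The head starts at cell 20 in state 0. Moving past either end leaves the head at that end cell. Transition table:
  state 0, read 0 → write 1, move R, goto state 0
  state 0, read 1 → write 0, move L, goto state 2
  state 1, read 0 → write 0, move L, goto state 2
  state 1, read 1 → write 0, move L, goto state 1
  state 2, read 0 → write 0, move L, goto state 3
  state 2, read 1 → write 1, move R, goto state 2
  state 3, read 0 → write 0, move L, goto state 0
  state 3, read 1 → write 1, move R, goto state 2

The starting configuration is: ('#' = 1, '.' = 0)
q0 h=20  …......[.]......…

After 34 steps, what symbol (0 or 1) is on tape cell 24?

1

step 0: q0 h=20  …......[.]......…
step 1: q0 h=21  ….....#[.]......…
step 2: q0 h=22  …....##[.]......…
step 3: q0 h=23  …...###[.]......…
step 4: q0 h=24  …..####[.]......…
step 5: q0 h=25  ….#####[.]......…
step 6: q0 h=26  …######[.]......…
step 7: q0 h=27  …######[.]......…
step 8: q0 h=28  …######[.]......…
step 9: q0 h=29  …######[.]......…
step 10: q0 h=30  …######[.]......…
step 11: q0 h=31  …######[.]......…
step 12: q0 h=32  …######[.]......…
step 13: q0 h=33  …######[.]......…
step 14: q0 h=34  …######[.]......|
step 15: q0 h=35  …######[.].....|
step 16: q0 h=36  …######[.]....|
step 17: q0 h=37  …######[.]...|
step 18: q0 h=38  …######[.]..|
step 19: q0 h=39  …######[.].|
step 20: q0 h=40  …######[.]|
step 21: q0 h=40  …######[#]|
step 22: q2 h=39  …######[#].|
step 23: q2 h=40  …######[.]|
step 24: q3 h=39  …######[#].|
step 25: q2 h=40  …######[.]|
step 26: q3 h=39  …######[#].|
step 27: q2 h=40  …######[.]|
step 28: q3 h=39  …######[#].|
step 29: q2 h=40  …######[.]|
step 30: q3 h=39  …######[#].|
step 31: q2 h=40  …######[.]|
step 32: q3 h=39  …######[#].|
step 33: q2 h=40  …######[.]|
step 34: q3 h=39  …######[#].|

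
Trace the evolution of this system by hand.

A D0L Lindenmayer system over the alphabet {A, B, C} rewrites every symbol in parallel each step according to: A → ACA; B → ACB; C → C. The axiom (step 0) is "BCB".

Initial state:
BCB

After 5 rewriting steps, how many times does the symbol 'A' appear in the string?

62

gen 0: BCB
gen 1: ACBCACB
gen 2: ACACACBCACACACB
gen 3: ACACACACACACACBCACACACACACACACB
gen 4: ACACACACACACACACACACACACACACACBCACACACACACACACACACACACACACACACB
gen 5: ACACACACACACACACACACACACACACACACACACACACACACACACACACACACAC…CACACACACACACACACACACACACACACACACACACACACACACACACACACACACB  (len 127)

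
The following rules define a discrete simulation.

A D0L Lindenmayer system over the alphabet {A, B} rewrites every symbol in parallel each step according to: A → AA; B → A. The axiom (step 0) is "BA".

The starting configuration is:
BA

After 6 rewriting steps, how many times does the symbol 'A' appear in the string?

k=0  BA
k=1  AAA
k=2  AAAAAA
k=3  AAAAAAAAAAAA
k=4  AAAAAAAAAAAAAAAAAAAAAAAA
k=5  AAAAAAAAAAAAAAAAAAAAAAAAAAAAAAAAAAAAAAAAAAAAAAAA
k=6  AAAAAAAAAAAAAAAAAAAAAAAAAAAAAAAAAAAAAAAAAAAAAAAAAAAAAAAAAAAAAAAAAAAAAAAAAAAAAAAAAAAAAAAAAAAAAAAA

96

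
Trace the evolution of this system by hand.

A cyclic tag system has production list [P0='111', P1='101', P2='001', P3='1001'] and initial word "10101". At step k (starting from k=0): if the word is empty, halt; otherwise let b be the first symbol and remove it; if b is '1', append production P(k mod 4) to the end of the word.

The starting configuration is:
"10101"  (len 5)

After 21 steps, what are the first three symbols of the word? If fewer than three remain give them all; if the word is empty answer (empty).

001

step 0: "10101"  (len 5)
step 1: "0101111"  (len 7)
step 2: "101111"  (len 6)
step 3: "01111001"  (len 8)
step 4: "1111001"  (len 7)
step 5: "111001111"  (len 9)
step 6: "11001111101"  (len 11)
step 7: "1001111101001"  (len 13)
step 8: "0011111010011001"  (len 16)
step 9: "011111010011001"  (len 15)
step 10: "11111010011001"  (len 14)
step 11: "1111010011001001"  (len 16)
step 12: "1110100110010011001"  (len 19)
step 13: "110100110010011001111"  (len 21)
step 14: "10100110010011001111101"  (len 23)
step 15: "0100110010011001111101001"  (len 25)
step 16: "100110010011001111101001"  (len 24)
step 17: "00110010011001111101001111"  (len 26)
step 18: "0110010011001111101001111"  (len 25)
step 19: "110010011001111101001111"  (len 24)
step 20: "100100110011111010011111001"  (len 27)
step 21: "00100110011111010011111001111"  (len 29)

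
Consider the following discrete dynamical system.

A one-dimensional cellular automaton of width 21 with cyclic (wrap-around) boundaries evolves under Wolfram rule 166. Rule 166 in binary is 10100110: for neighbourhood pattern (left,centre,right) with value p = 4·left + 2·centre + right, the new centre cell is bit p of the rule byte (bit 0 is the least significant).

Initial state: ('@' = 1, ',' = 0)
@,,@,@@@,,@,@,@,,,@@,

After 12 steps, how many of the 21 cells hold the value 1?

10

0) @,,@,@@@,,@,@,@,,,@@,
1) @,@@@,@,,@@@@@@,,@,,@
2) ,@,@,@@,@,@@@@,,@@,@,
3) @@@@@,,@@@,@@,,@,,@@,
4) ,@@@,,@,@,@,,,@@,@,,@
5) @,@,,@@@@@@,,@,,@@,@@
6) ,@@,@,@@@@,,@@,@,,@,@
7) @,,@@@,@@,,@,,@@,@@@@
8) ,,@,@,@,,,@@,@,,@,@@@
9) ,@@@@@@,,@,,@@,@@@,@,
10) @,@@@@,,@@,@,,@,@,@@,
11) @@,@@,,@,,@@,@@@@@,,@
12) @,@,,,@@,@,,@,@@@,,@,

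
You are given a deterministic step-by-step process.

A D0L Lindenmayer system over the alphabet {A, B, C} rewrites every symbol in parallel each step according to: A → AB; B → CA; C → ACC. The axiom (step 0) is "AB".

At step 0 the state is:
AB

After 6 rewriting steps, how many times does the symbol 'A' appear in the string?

0) AB
1) ABCA
2) ABCAACCAB
3) ABCAACCABABACCACCABCA
4) ABCAACCABABACCACCABCAABCAABACCACCABACCACCABCAACCAB
5) ABCAACCABABACCACCABCAABCAABACCACCABACCACCABCAACCABABCAACCABABCAABACCACCABACCACCABCAABACCACCABACCACCABCAACCABABACCACCABCA
6) ABCAACCABABACCACCABCAABCAABACCACCABACCACCABCAACCABABCAACCA…ABACCACCABCAACCABABACCACCABCAABCAABACCACCABACCACCABCAACCAB  (len 289)

120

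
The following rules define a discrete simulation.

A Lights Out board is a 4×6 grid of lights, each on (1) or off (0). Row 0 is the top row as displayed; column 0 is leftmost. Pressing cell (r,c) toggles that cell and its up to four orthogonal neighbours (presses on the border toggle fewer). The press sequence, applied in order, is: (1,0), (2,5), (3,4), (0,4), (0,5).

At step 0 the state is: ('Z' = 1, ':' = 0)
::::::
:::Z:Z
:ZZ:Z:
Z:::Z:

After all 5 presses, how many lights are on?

step 0: ::::::
:::Z:Z
:ZZ:Z:
Z:::Z:
step 1: Z:::::
ZZ:Z:Z
ZZZ:Z:
Z:::Z:
step 2: Z:::::
ZZ:Z::
ZZZ::Z
Z:::ZZ
step 3: Z:::::
ZZ:Z::
ZZZ:ZZ
Z::Z::
step 4: Z::ZZZ
ZZ:ZZ:
ZZZ:ZZ
Z::Z::
step 5: Z::Z::
ZZ:ZZZ
ZZZ:ZZ
Z::Z::

14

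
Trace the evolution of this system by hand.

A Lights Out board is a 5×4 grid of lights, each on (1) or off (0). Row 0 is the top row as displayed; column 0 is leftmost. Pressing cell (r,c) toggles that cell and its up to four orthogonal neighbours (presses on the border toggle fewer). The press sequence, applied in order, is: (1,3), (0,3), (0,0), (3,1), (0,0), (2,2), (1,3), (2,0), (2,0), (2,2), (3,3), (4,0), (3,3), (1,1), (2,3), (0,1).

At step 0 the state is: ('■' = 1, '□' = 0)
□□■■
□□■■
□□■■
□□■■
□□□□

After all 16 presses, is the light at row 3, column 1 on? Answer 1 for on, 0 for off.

k=0  □□■■
□□■■
□□■■
□□■■
□□□□
k=1  □□■□
□□□□
□□■□
□□■■
□□□□
k=2  □□□■
□□□■
□□■□
□□■■
□□□□
k=3  ■■□■
■□□■
□□■□
□□■■
□□□□
k=4  ■■□■
■□□■
□■■□
■■□■
□■□□
k=5  □□□■
□□□■
□■■□
■■□■
□■□□
k=6  □□□■
□□■■
□□□■
■■■■
□■□□
k=7  □□□□
□□□□
□□□□
■■■■
□■□□
k=8  □□□□
■□□□
■■□□
□■■■
□■□□
k=9  □□□□
□□□□
□□□□
■■■■
□■□□
k=10  □□□□
□□■□
□■■■
■■□■
□■□□
k=11  □□□□
□□■□
□■■□
■■■□
□■□■
k=12  □□□□
□□■□
□■■□
□■■□
■□□■
k=13  □□□□
□□■□
□■■■
□■□■
■□□□
k=14  □■□□
■■□□
□□■■
□■□■
■□□□
k=15  □■□□
■■□■
□□□□
□■□□
■□□□
k=16  ■□■□
■□□■
□□□□
□■□□
■□□□

1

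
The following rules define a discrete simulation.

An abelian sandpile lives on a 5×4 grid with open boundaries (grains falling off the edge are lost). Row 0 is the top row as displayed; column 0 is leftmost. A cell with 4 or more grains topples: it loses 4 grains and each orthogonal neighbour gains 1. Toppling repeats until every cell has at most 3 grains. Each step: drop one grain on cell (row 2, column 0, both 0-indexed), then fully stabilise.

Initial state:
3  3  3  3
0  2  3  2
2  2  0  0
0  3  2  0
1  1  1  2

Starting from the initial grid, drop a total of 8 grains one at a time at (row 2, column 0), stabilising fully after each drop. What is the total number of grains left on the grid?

gen 0: 3  3  3  3
0  2  3  2
2  2  0  0
0  3  2  0
1  1  1  2
gen 1: 3  3  3  3
0  2  3  2
3  2  0  0
0  3  2  0
1  1  1  2
gen 2: 3  3  3  3
1  2  3  2
0  3  0  0
1  3  2  0
1  1  1  2
gen 3: 3  3  3  3
1  2  3  2
1  3  0  0
1  3  2  0
1  1  1  2
gen 4: 3  3  3  3
1  2  3  2
2  3  0  0
1  3  2  0
1  1  1  2
gen 5: 3  3  3  3
1  2  3  2
3  3  0  0
1  3  2  0
1  1  1  2
gen 6: 3  3  3  3
2  3  3  2
1  1  1  0
3  0  3  0
1  2  1  2
gen 7: 3  3  3  3
2  3  3  2
2  1  1  0
3  0  3  0
1  2  1  2
gen 8: 3  3  3  3
2  3  3  2
3  1  1  0
3  0  3  0
1  2  1  2

39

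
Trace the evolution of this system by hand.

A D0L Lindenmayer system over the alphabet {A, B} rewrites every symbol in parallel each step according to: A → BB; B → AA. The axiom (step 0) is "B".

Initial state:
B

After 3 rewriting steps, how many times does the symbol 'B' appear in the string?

k=0  B
k=1  AA
k=2  BBBB
k=3  AAAAAAAA

0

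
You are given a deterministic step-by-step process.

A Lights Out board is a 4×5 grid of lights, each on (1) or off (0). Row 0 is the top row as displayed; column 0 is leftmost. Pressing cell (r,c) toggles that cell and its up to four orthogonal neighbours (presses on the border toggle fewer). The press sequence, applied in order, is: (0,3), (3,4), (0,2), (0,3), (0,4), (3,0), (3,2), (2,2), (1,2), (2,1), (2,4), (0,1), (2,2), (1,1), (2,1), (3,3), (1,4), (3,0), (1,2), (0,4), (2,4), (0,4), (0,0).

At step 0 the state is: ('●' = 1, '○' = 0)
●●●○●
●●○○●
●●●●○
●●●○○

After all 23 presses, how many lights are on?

gen 0: ●●●○●
●●○○●
●●●●○
●●●○○
gen 1: ●●○●○
●●○●●
●●●●○
●●●○○
gen 2: ●●○●○
●●○●●
●●●●●
●●●●●
gen 3: ●○●○○
●●●●●
●●●●●
●●●●●
gen 4: ●○○●●
●●●○●
●●●●●
●●●●●
gen 5: ●○○○○
●●●○○
●●●●●
●●●●●
gen 6: ●○○○○
●●●○○
○●●●●
○○●●●
gen 7: ●○○○○
●●●○○
○●○●●
○●○○●
gen 8: ●○○○○
●●○○○
○○●○●
○●●○●
gen 9: ●○●○○
●○●●○
○○○○●
○●●○●
gen 10: ●○●○○
●●●●○
●●●○●
○○●○●
gen 11: ●○●○○
●●●●●
●●●●○
○○●○○
gen 12: ○●○○○
●○●●●
●●●●○
○○●○○
gen 13: ○●○○○
●○○●●
●○○○○
○○○○○
gen 14: ○○○○○
○●●●●
●●○○○
○○○○○
gen 15: ○○○○○
○○●●●
○○●○○
○●○○○
gen 16: ○○○○○
○○●●●
○○●●○
○●●●●
gen 17: ○○○○●
○○●○○
○○●●●
○●●●●
gen 18: ○○○○●
○○●○○
●○●●●
●○●●●
gen 19: ○○●○●
○●○●○
●○○●●
●○●●●
gen 20: ○○●●○
○●○●●
●○○●●
●○●●●
gen 21: ○○●●○
○●○●○
●○○○○
●○●●○
gen 22: ○○●○●
○●○●●
●○○○○
●○●●○
gen 23: ●●●○●
●●○●●
●○○○○
●○●●○

12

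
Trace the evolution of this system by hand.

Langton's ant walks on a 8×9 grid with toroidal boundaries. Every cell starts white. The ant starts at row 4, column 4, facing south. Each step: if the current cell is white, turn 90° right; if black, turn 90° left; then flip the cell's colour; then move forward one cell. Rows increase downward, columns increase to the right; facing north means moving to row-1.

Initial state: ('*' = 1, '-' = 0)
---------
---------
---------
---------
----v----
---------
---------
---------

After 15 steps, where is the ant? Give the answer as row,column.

step 0: ---------
---------
---------
---------
----v----
---------
---------
---------
step 1: ---------
---------
---------
---------
---<*----
---------
---------
---------
step 2: ---------
---------
---------
---^-----
---**----
---------
---------
---------
step 3: ---------
---------
---------
---*>----
---**----
---------
---------
---------
step 4: ---------
---------
---------
---**----
---*v----
---------
---------
---------
step 5: ---------
---------
---------
---**----
---*->---
---------
---------
---------
step 6: ---------
---------
---------
---**----
---*-*---
-----v---
---------
---------
step 7: ---------
---------
---------
---**----
---*-*---
----<*---
---------
---------
step 8: ---------
---------
---------
---**----
---*^*---
----**---
---------
---------
step 9: ---------
---------
---------
---**----
---**>---
----**---
---------
---------
step 10: ---------
---------
---------
---**^---
---**----
----**---
---------
---------
step 11: ---------
---------
---------
---***>--
---**----
----**---
---------
---------
step 12: ---------
---------
---------
---****--
---**-v--
----**---
---------
---------
step 13: ---------
---------
---------
---****--
---**<*--
----**---
---------
---------
step 14: ---------
---------
---------
---**^*--
---****--
----**---
---------
---------
step 15: ---------
---------
---------
---*<-*--
---****--
----**---
---------
---------

3,4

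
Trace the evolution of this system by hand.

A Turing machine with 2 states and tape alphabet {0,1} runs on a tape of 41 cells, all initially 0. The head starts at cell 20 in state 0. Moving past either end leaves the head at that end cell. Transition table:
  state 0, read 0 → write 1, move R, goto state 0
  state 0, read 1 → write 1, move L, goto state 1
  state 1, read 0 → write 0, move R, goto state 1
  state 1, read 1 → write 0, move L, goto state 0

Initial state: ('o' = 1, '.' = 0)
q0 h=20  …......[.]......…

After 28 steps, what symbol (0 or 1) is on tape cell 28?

[0] q0 h=20  …......[.]......…
[1] q0 h=21  ….....o[.]......…
[2] q0 h=22  …....oo[.]......…
[3] q0 h=23  …...ooo[.]......…
[4] q0 h=24  …..oooo[.]......…
[5] q0 h=25  ….ooooo[.]......…
[6] q0 h=26  …oooooo[.]......…
[7] q0 h=27  …oooooo[.]......…
[8] q0 h=28  …oooooo[.]......…
[9] q0 h=29  …oooooo[.]......…
[10] q0 h=30  …oooooo[.]......…
[11] q0 h=31  …oooooo[.]......…
[12] q0 h=32  …oooooo[.]......…
[13] q0 h=33  …oooooo[.]......…
[14] q0 h=34  …oooooo[.]......|
[15] q0 h=35  …oooooo[.].....|
[16] q0 h=36  …oooooo[.]....|
[17] q0 h=37  …oooooo[.]...|
[18] q0 h=38  …oooooo[.]..|
[19] q0 h=39  …oooooo[.].|
[20] q0 h=40  …oooooo[.]|
[21] q0 h=40  …oooooo[o]|
[22] q1 h=39  …oooooo[o]o|
[23] q0 h=38  …oooooo[o].o|
[24] q1 h=37  …oooooo[o]o.o|
[25] q0 h=36  …oooooo[o].o.o|
[26] q1 h=35  …oooooo[o]o.o.o|
[27] q0 h=34  …oooooo[o].o.o.o|
[28] q1 h=33  …oooooo[o]o.o.o.…

1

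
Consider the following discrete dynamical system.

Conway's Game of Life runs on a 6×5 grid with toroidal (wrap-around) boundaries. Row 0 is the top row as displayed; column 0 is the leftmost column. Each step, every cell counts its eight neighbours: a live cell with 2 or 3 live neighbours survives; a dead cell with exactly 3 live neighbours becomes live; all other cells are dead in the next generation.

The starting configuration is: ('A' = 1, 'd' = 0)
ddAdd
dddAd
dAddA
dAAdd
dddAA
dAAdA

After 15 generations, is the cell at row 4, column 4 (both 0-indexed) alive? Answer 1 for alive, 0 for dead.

[0] ddAdd
dddAd
dAddA
dAAdd
dddAA
dAAdA
[1] dAAdd
ddAAd
AAdAd
dAAdA
ddddA
AAAdA
[2] ddddA
AddAA
Adddd
dAAdA
ddddA
ddAdA
[3] ddddd
AddAd
ddAdd
dAdAA
dAAdA
AdddA
[4] Adddd
ddddd
AAAdd
dAddA
dAAdd
AAdAA
[5] AAddd
Adddd
AAAdd
dddAd
ddddd
dddAA
[6] AAddd
ddAdA
AAAdA
dAAdd
dddAA
AdddA
[7] dAdAd
ddAdA
ddddA
ddddd
dAAAA
dAdAd
[8] AAdAA
AdAdA
dddAd
AdAdA
AAdAA
dAddd
[9] dddAd
ddAdd
ddAdd
ddAdd
dddAd
ddddd
[10] ddddd
ddAAd
dAAAd
ddAAd
ddddd
ddddd
[11] ddddd
dAdAd
dAddA
dAdAd
ddddd
ddddd
[12] ddddd
AdAdd
dAdAA
AdAdd
ddddd
ddddd
[13] ddddd
AAAAA
dddAA
AAAAA
ddddd
ddddd
[14] AAAAA
AAAdd
ddddd
AAAdd
AAAAA
ddddd
[15] dddAA
ddddd
ddddd
ddddd
dddAA
ddddd

1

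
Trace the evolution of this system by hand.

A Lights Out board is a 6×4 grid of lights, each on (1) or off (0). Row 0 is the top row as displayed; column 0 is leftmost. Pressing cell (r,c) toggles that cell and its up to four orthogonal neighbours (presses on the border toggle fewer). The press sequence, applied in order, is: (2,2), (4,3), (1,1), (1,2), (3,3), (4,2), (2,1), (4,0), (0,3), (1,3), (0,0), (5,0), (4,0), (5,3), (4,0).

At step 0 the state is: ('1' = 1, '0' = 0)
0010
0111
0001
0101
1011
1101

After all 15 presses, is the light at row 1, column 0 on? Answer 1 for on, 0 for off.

[0] 0010
0111
0001
0101
1011
1101
[1] 0010
0101
0110
0111
1011
1101
[2] 0010
0101
0110
0110
1000
1100
[3] 0110
1011
0010
0110
1000
1100
[4] 0100
1100
0000
0110
1000
1100
[5] 0100
1100
0001
0101
1001
1100
[6] 0100
1100
0001
0111
1110
1110
[7] 0100
1000
1111
0011
1110
1110
[8] 0100
1000
1111
1011
0010
0110
[9] 0111
1001
1111
1011
0010
0110
[10] 0110
1010
1110
1011
0010
0110
[11] 1010
0010
1110
1011
0010
0110
[12] 1010
0010
1110
1011
1010
1010
[13] 1010
0010
1110
0011
0110
0010
[14] 1010
0010
1110
0011
0111
0001
[15] 1010
0010
1110
1011
1011
1001

0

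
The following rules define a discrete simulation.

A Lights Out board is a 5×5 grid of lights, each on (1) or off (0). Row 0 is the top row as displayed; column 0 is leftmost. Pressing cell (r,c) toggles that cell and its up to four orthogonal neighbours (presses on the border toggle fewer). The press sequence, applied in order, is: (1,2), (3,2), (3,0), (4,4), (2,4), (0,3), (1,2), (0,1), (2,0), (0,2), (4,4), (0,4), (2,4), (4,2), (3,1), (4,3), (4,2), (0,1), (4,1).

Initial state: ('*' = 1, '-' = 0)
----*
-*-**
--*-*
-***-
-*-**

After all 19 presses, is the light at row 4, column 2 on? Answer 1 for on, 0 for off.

gen 0: ----*
-*-**
--*-*
-***-
-*-**
gen 1: --*-*
--*-*
----*
-***-
-*-**
gen 2: --*-*
--*-*
--*-*
-----
-****
gen 3: --*-*
--*-*
*-*-*
**---
*****
gen 4: --*-*
--*-*
*-*-*
**--*
***--
gen 5: --*-*
--*--
*-**-
**---
***--
gen 6: ---*-
--**-
*-**-
**---
***--
gen 7: --**-
-*---
*--*-
**---
***--
gen 8: **-*-
-----
*--*-
**---
***--
gen 9: **-*-
*----
-*-*-
-*---
***--
gen 10: *-*--
*-*--
-*-*-
-*---
***--
gen 11: *-*--
*-*--
-*-*-
-*--*
*****
gen 12: *-***
*-*-*
-*-*-
-*--*
*****
gen 13: *-***
*-*--
-*--*
-*---
*****
gen 14: *-***
*-*--
-*--*
-**--
*---*
gen 15: *-***
*-*--
----*
*----
**--*
gen 16: *-***
*-*--
----*
*--*-
****-
gen 17: *-***
*-*--
----*
*-**-
*----
gen 18: -*-**
***--
----*
*-**-
*----
gen 19: -*-**
***--
----*
****-
-**--

1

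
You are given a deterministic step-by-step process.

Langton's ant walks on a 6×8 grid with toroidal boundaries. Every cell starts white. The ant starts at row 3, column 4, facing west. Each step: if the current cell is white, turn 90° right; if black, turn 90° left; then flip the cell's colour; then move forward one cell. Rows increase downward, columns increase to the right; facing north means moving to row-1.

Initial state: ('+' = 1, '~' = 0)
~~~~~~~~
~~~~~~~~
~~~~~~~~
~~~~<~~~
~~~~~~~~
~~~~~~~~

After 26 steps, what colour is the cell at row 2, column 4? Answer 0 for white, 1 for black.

t=0: ~~~~~~~~
~~~~~~~~
~~~~~~~~
~~~~<~~~
~~~~~~~~
~~~~~~~~
t=1: ~~~~~~~~
~~~~~~~~
~~~~^~~~
~~~~+~~~
~~~~~~~~
~~~~~~~~
t=2: ~~~~~~~~
~~~~~~~~
~~~~+>~~
~~~~+~~~
~~~~~~~~
~~~~~~~~
t=3: ~~~~~~~~
~~~~~~~~
~~~~++~~
~~~~+v~~
~~~~~~~~
~~~~~~~~
t=4: ~~~~~~~~
~~~~~~~~
~~~~++~~
~~~~<+~~
~~~~~~~~
~~~~~~~~
t=5: ~~~~~~~~
~~~~~~~~
~~~~++~~
~~~~~+~~
~~~~v~~~
~~~~~~~~
t=6: ~~~~~~~~
~~~~~~~~
~~~~++~~
~~~~~+~~
~~~<+~~~
~~~~~~~~
t=7: ~~~~~~~~
~~~~~~~~
~~~~++~~
~~~^~+~~
~~~++~~~
~~~~~~~~
t=8: ~~~~~~~~
~~~~~~~~
~~~~++~~
~~~+>+~~
~~~++~~~
~~~~~~~~
t=9: ~~~~~~~~
~~~~~~~~
~~~~++~~
~~~+++~~
~~~+v~~~
~~~~~~~~
t=10: ~~~~~~~~
~~~~~~~~
~~~~++~~
~~~+++~~
~~~+~>~~
~~~~~~~~
t=11: ~~~~~~~~
~~~~~~~~
~~~~++~~
~~~+++~~
~~~+~+~~
~~~~~v~~
t=12: ~~~~~~~~
~~~~~~~~
~~~~++~~
~~~+++~~
~~~+~+~~
~~~~<+~~
t=13: ~~~~~~~~
~~~~~~~~
~~~~++~~
~~~+++~~
~~~+^+~~
~~~~++~~
t=14: ~~~~~~~~
~~~~~~~~
~~~~++~~
~~~+++~~
~~~++>~~
~~~~++~~
t=15: ~~~~~~~~
~~~~~~~~
~~~~++~~
~~~++^~~
~~~++~~~
~~~~++~~
t=16: ~~~~~~~~
~~~~~~~~
~~~~++~~
~~~+<~~~
~~~++~~~
~~~~++~~
t=17: ~~~~~~~~
~~~~~~~~
~~~~++~~
~~~+~~~~
~~~+v~~~
~~~~++~~
t=18: ~~~~~~~~
~~~~~~~~
~~~~++~~
~~~+~~~~
~~~+~>~~
~~~~++~~
t=19: ~~~~~~~~
~~~~~~~~
~~~~++~~
~~~+~~~~
~~~+~+~~
~~~~+v~~
t=20: ~~~~~~~~
~~~~~~~~
~~~~++~~
~~~+~~~~
~~~+~+~~
~~~~+~>~
t=21: ~~~~~~v~
~~~~~~~~
~~~~++~~
~~~+~~~~
~~~+~+~~
~~~~+~+~
t=22: ~~~~~<+~
~~~~~~~~
~~~~++~~
~~~+~~~~
~~~+~+~~
~~~~+~+~
t=23: ~~~~~++~
~~~~~~~~
~~~~++~~
~~~+~~~~
~~~+~+~~
~~~~+^+~
t=24: ~~~~~++~
~~~~~~~~
~~~~++~~
~~~+~~~~
~~~+~+~~
~~~~++>~
t=25: ~~~~~++~
~~~~~~~~
~~~~++~~
~~~+~~~~
~~~+~+^~
~~~~++~~
t=26: ~~~~~++~
~~~~~~~~
~~~~++~~
~~~+~~~~
~~~+~++>
~~~~++~~

1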